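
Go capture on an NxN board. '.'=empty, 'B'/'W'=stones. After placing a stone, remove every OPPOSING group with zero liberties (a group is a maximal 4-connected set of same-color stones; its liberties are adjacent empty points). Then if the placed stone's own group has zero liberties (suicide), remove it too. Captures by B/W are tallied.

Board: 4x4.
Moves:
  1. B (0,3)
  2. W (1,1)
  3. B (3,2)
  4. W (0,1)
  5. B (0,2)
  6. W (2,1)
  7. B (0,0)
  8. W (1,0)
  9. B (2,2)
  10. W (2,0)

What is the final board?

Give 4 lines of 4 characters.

Answer: .WBB
WW..
WWB.
..B.

Derivation:
Move 1: B@(0,3) -> caps B=0 W=0
Move 2: W@(1,1) -> caps B=0 W=0
Move 3: B@(3,2) -> caps B=0 W=0
Move 4: W@(0,1) -> caps B=0 W=0
Move 5: B@(0,2) -> caps B=0 W=0
Move 6: W@(2,1) -> caps B=0 W=0
Move 7: B@(0,0) -> caps B=0 W=0
Move 8: W@(1,0) -> caps B=0 W=1
Move 9: B@(2,2) -> caps B=0 W=1
Move 10: W@(2,0) -> caps B=0 W=1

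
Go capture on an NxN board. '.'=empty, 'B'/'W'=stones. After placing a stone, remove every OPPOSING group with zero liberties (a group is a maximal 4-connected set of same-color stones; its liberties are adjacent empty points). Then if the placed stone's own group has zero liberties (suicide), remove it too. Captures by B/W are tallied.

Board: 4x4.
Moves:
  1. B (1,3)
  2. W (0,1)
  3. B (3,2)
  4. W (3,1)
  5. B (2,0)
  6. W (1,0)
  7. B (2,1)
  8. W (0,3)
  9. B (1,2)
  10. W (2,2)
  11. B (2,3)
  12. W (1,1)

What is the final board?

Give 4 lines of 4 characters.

Move 1: B@(1,3) -> caps B=0 W=0
Move 2: W@(0,1) -> caps B=0 W=0
Move 3: B@(3,2) -> caps B=0 W=0
Move 4: W@(3,1) -> caps B=0 W=0
Move 5: B@(2,0) -> caps B=0 W=0
Move 6: W@(1,0) -> caps B=0 W=0
Move 7: B@(2,1) -> caps B=0 W=0
Move 8: W@(0,3) -> caps B=0 W=0
Move 9: B@(1,2) -> caps B=0 W=0
Move 10: W@(2,2) -> caps B=0 W=0
Move 11: B@(2,3) -> caps B=1 W=0
Move 12: W@(1,1) -> caps B=1 W=0

Answer: .W.W
WWBB
BB.B
.WB.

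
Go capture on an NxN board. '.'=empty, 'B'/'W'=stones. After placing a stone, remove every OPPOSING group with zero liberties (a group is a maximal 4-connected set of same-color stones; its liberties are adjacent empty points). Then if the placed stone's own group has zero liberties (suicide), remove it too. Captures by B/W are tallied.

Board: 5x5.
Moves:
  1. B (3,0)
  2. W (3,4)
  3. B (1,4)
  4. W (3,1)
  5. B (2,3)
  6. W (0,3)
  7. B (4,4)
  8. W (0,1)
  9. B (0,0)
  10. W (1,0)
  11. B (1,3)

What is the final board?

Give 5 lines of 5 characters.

Answer: .W.W.
W..BB
...B.
BW..W
....B

Derivation:
Move 1: B@(3,0) -> caps B=0 W=0
Move 2: W@(3,4) -> caps B=0 W=0
Move 3: B@(1,4) -> caps B=0 W=0
Move 4: W@(3,1) -> caps B=0 W=0
Move 5: B@(2,3) -> caps B=0 W=0
Move 6: W@(0,3) -> caps B=0 W=0
Move 7: B@(4,4) -> caps B=0 W=0
Move 8: W@(0,1) -> caps B=0 W=0
Move 9: B@(0,0) -> caps B=0 W=0
Move 10: W@(1,0) -> caps B=0 W=1
Move 11: B@(1,3) -> caps B=0 W=1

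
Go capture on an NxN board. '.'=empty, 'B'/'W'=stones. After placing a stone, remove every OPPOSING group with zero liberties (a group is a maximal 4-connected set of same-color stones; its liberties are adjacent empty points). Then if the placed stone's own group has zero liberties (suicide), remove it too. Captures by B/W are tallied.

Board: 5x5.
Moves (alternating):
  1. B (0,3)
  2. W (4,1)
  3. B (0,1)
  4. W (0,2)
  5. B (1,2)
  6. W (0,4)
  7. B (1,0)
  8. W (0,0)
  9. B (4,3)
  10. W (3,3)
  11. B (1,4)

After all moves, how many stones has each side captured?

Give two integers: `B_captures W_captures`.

Answer: 2 0

Derivation:
Move 1: B@(0,3) -> caps B=0 W=0
Move 2: W@(4,1) -> caps B=0 W=0
Move 3: B@(0,1) -> caps B=0 W=0
Move 4: W@(0,2) -> caps B=0 W=0
Move 5: B@(1,2) -> caps B=1 W=0
Move 6: W@(0,4) -> caps B=1 W=0
Move 7: B@(1,0) -> caps B=1 W=0
Move 8: W@(0,0) -> caps B=1 W=0
Move 9: B@(4,3) -> caps B=1 W=0
Move 10: W@(3,3) -> caps B=1 W=0
Move 11: B@(1,4) -> caps B=2 W=0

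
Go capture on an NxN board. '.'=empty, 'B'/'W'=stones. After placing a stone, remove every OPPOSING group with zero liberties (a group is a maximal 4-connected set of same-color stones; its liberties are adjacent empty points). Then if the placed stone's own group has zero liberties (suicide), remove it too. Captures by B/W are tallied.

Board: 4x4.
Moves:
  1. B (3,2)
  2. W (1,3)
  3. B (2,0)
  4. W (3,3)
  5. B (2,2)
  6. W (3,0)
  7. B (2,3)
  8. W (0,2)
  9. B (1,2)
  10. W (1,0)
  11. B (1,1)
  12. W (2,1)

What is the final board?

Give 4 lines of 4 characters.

Answer: ..W.
WBBW
.WBB
W.B.

Derivation:
Move 1: B@(3,2) -> caps B=0 W=0
Move 2: W@(1,3) -> caps B=0 W=0
Move 3: B@(2,0) -> caps B=0 W=0
Move 4: W@(3,3) -> caps B=0 W=0
Move 5: B@(2,2) -> caps B=0 W=0
Move 6: W@(3,0) -> caps B=0 W=0
Move 7: B@(2,3) -> caps B=1 W=0
Move 8: W@(0,2) -> caps B=1 W=0
Move 9: B@(1,2) -> caps B=1 W=0
Move 10: W@(1,0) -> caps B=1 W=0
Move 11: B@(1,1) -> caps B=1 W=0
Move 12: W@(2,1) -> caps B=1 W=1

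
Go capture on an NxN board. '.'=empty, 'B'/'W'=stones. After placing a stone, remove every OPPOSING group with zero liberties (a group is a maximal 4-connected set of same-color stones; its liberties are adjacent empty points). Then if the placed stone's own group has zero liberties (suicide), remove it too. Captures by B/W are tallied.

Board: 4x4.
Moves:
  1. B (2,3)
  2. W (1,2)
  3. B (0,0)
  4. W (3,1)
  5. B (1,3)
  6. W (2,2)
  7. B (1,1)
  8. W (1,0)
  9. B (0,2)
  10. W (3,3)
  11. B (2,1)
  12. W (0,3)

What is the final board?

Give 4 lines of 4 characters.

Move 1: B@(2,3) -> caps B=0 W=0
Move 2: W@(1,2) -> caps B=0 W=0
Move 3: B@(0,0) -> caps B=0 W=0
Move 4: W@(3,1) -> caps B=0 W=0
Move 5: B@(1,3) -> caps B=0 W=0
Move 6: W@(2,2) -> caps B=0 W=0
Move 7: B@(1,1) -> caps B=0 W=0
Move 8: W@(1,0) -> caps B=0 W=0
Move 9: B@(0,2) -> caps B=0 W=0
Move 10: W@(3,3) -> caps B=0 W=0
Move 11: B@(2,1) -> caps B=0 W=0
Move 12: W@(0,3) -> caps B=0 W=2

Answer: B.BW
WBW.
.BW.
.W.W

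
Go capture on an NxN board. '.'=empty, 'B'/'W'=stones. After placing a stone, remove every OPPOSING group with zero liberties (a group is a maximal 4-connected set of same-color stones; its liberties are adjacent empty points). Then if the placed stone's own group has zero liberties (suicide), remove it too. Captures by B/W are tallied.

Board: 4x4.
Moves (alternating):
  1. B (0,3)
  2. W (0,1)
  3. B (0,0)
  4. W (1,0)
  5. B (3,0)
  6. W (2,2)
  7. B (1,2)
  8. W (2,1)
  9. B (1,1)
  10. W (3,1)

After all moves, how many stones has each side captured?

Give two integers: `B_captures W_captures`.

Move 1: B@(0,3) -> caps B=0 W=0
Move 2: W@(0,1) -> caps B=0 W=0
Move 3: B@(0,0) -> caps B=0 W=0
Move 4: W@(1,0) -> caps B=0 W=1
Move 5: B@(3,0) -> caps B=0 W=1
Move 6: W@(2,2) -> caps B=0 W=1
Move 7: B@(1,2) -> caps B=0 W=1
Move 8: W@(2,1) -> caps B=0 W=1
Move 9: B@(1,1) -> caps B=0 W=1
Move 10: W@(3,1) -> caps B=0 W=1

Answer: 0 1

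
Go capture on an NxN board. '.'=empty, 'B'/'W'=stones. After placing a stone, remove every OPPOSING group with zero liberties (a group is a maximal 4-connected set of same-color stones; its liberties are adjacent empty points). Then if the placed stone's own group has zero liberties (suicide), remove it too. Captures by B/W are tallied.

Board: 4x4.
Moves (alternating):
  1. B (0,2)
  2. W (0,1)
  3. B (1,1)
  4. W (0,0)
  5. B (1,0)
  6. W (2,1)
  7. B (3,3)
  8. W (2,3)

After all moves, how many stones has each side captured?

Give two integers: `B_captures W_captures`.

Answer: 2 0

Derivation:
Move 1: B@(0,2) -> caps B=0 W=0
Move 2: W@(0,1) -> caps B=0 W=0
Move 3: B@(1,1) -> caps B=0 W=0
Move 4: W@(0,0) -> caps B=0 W=0
Move 5: B@(1,0) -> caps B=2 W=0
Move 6: W@(2,1) -> caps B=2 W=0
Move 7: B@(3,3) -> caps B=2 W=0
Move 8: W@(2,3) -> caps B=2 W=0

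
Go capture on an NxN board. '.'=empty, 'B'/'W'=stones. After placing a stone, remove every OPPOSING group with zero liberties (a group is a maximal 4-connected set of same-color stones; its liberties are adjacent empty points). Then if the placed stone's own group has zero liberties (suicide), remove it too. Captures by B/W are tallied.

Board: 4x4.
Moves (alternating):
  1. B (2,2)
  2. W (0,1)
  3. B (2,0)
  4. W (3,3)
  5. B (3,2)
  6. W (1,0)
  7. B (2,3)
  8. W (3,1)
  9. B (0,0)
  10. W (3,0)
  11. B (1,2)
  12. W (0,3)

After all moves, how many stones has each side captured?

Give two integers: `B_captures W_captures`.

Answer: 1 0

Derivation:
Move 1: B@(2,2) -> caps B=0 W=0
Move 2: W@(0,1) -> caps B=0 W=0
Move 3: B@(2,0) -> caps B=0 W=0
Move 4: W@(3,3) -> caps B=0 W=0
Move 5: B@(3,2) -> caps B=0 W=0
Move 6: W@(1,0) -> caps B=0 W=0
Move 7: B@(2,3) -> caps B=1 W=0
Move 8: W@(3,1) -> caps B=1 W=0
Move 9: B@(0,0) -> caps B=1 W=0
Move 10: W@(3,0) -> caps B=1 W=0
Move 11: B@(1,2) -> caps B=1 W=0
Move 12: W@(0,3) -> caps B=1 W=0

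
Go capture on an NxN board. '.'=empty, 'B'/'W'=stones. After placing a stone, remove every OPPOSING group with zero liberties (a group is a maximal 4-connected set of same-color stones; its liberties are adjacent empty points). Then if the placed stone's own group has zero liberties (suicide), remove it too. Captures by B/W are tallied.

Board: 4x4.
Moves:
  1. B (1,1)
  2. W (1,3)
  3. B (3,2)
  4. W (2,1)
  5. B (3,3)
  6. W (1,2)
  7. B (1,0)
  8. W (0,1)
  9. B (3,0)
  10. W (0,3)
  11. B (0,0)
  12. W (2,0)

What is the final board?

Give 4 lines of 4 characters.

Answer: .W.W
..WW
WW..
B.BB

Derivation:
Move 1: B@(1,1) -> caps B=0 W=0
Move 2: W@(1,3) -> caps B=0 W=0
Move 3: B@(3,2) -> caps B=0 W=0
Move 4: W@(2,1) -> caps B=0 W=0
Move 5: B@(3,3) -> caps B=0 W=0
Move 6: W@(1,2) -> caps B=0 W=0
Move 7: B@(1,0) -> caps B=0 W=0
Move 8: W@(0,1) -> caps B=0 W=0
Move 9: B@(3,0) -> caps B=0 W=0
Move 10: W@(0,3) -> caps B=0 W=0
Move 11: B@(0,0) -> caps B=0 W=0
Move 12: W@(2,0) -> caps B=0 W=3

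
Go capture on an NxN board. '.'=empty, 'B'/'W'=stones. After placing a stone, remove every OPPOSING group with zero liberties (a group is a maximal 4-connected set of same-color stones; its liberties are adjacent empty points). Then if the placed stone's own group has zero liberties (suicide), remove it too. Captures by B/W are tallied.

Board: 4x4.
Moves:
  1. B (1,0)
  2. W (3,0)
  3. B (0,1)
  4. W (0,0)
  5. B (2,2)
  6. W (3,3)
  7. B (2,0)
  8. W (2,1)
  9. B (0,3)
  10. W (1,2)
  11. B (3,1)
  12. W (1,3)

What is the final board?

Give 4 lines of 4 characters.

Answer: .B.B
B.WW
BWB.
.B.W

Derivation:
Move 1: B@(1,0) -> caps B=0 W=0
Move 2: W@(3,0) -> caps B=0 W=0
Move 3: B@(0,1) -> caps B=0 W=0
Move 4: W@(0,0) -> caps B=0 W=0
Move 5: B@(2,2) -> caps B=0 W=0
Move 6: W@(3,3) -> caps B=0 W=0
Move 7: B@(2,0) -> caps B=0 W=0
Move 8: W@(2,1) -> caps B=0 W=0
Move 9: B@(0,3) -> caps B=0 W=0
Move 10: W@(1,2) -> caps B=0 W=0
Move 11: B@(3,1) -> caps B=1 W=0
Move 12: W@(1,3) -> caps B=1 W=0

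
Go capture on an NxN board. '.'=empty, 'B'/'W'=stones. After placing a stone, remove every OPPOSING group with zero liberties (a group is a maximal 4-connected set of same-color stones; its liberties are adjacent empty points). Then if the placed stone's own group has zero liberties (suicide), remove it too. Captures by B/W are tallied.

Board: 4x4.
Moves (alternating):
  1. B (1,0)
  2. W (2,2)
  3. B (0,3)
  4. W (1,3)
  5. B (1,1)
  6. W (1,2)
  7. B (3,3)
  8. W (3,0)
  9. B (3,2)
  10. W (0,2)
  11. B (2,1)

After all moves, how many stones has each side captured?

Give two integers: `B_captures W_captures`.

Move 1: B@(1,0) -> caps B=0 W=0
Move 2: W@(2,2) -> caps B=0 W=0
Move 3: B@(0,3) -> caps B=0 W=0
Move 4: W@(1,3) -> caps B=0 W=0
Move 5: B@(1,1) -> caps B=0 W=0
Move 6: W@(1,2) -> caps B=0 W=0
Move 7: B@(3,3) -> caps B=0 W=0
Move 8: W@(3,0) -> caps B=0 W=0
Move 9: B@(3,2) -> caps B=0 W=0
Move 10: W@(0,2) -> caps B=0 W=1
Move 11: B@(2,1) -> caps B=0 W=1

Answer: 0 1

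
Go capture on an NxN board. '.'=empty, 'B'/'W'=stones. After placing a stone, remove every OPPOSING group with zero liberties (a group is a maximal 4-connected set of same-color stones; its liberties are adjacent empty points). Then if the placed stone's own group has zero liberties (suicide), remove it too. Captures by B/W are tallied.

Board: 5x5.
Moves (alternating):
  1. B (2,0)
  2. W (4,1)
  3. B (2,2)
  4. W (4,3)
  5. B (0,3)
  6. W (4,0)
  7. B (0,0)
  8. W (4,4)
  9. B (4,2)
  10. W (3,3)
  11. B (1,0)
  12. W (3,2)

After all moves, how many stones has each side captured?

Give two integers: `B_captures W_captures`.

Move 1: B@(2,0) -> caps B=0 W=0
Move 2: W@(4,1) -> caps B=0 W=0
Move 3: B@(2,2) -> caps B=0 W=0
Move 4: W@(4,3) -> caps B=0 W=0
Move 5: B@(0,3) -> caps B=0 W=0
Move 6: W@(4,0) -> caps B=0 W=0
Move 7: B@(0,0) -> caps B=0 W=0
Move 8: W@(4,4) -> caps B=0 W=0
Move 9: B@(4,2) -> caps B=0 W=0
Move 10: W@(3,3) -> caps B=0 W=0
Move 11: B@(1,0) -> caps B=0 W=0
Move 12: W@(3,2) -> caps B=0 W=1

Answer: 0 1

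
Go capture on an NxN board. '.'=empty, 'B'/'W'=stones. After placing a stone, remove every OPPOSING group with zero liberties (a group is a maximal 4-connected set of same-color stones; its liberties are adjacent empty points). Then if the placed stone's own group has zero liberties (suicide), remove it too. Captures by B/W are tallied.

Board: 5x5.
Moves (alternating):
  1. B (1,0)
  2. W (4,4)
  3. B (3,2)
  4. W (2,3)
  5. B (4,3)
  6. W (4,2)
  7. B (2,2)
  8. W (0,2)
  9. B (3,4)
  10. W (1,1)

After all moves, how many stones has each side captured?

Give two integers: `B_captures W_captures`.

Move 1: B@(1,0) -> caps B=0 W=0
Move 2: W@(4,4) -> caps B=0 W=0
Move 3: B@(3,2) -> caps B=0 W=0
Move 4: W@(2,3) -> caps B=0 W=0
Move 5: B@(4,3) -> caps B=0 W=0
Move 6: W@(4,2) -> caps B=0 W=0
Move 7: B@(2,2) -> caps B=0 W=0
Move 8: W@(0,2) -> caps B=0 W=0
Move 9: B@(3,4) -> caps B=1 W=0
Move 10: W@(1,1) -> caps B=1 W=0

Answer: 1 0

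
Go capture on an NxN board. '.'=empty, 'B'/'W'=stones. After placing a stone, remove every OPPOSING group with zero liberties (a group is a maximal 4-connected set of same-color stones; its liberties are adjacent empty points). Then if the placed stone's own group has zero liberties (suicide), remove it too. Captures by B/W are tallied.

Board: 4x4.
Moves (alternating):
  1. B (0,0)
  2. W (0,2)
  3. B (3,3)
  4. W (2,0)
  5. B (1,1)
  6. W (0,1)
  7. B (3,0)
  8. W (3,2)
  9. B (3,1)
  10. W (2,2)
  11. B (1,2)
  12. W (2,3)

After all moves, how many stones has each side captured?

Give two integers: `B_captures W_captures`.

Answer: 0 1

Derivation:
Move 1: B@(0,0) -> caps B=0 W=0
Move 2: W@(0,2) -> caps B=0 W=0
Move 3: B@(3,3) -> caps B=0 W=0
Move 4: W@(2,0) -> caps B=0 W=0
Move 5: B@(1,1) -> caps B=0 W=0
Move 6: W@(0,1) -> caps B=0 W=0
Move 7: B@(3,0) -> caps B=0 W=0
Move 8: W@(3,2) -> caps B=0 W=0
Move 9: B@(3,1) -> caps B=0 W=0
Move 10: W@(2,2) -> caps B=0 W=0
Move 11: B@(1,2) -> caps B=0 W=0
Move 12: W@(2,3) -> caps B=0 W=1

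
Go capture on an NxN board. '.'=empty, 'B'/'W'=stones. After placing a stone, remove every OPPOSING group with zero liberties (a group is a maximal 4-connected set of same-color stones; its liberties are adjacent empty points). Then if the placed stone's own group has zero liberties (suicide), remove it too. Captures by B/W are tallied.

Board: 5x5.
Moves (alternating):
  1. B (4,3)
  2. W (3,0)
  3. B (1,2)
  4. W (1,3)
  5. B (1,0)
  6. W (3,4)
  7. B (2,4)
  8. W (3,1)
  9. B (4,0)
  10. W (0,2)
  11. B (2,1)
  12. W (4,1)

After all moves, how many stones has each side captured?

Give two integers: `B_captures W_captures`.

Move 1: B@(4,3) -> caps B=0 W=0
Move 2: W@(3,0) -> caps B=0 W=0
Move 3: B@(1,2) -> caps B=0 W=0
Move 4: W@(1,3) -> caps B=0 W=0
Move 5: B@(1,0) -> caps B=0 W=0
Move 6: W@(3,4) -> caps B=0 W=0
Move 7: B@(2,4) -> caps B=0 W=0
Move 8: W@(3,1) -> caps B=0 W=0
Move 9: B@(4,0) -> caps B=0 W=0
Move 10: W@(0,2) -> caps B=0 W=0
Move 11: B@(2,1) -> caps B=0 W=0
Move 12: W@(4,1) -> caps B=0 W=1

Answer: 0 1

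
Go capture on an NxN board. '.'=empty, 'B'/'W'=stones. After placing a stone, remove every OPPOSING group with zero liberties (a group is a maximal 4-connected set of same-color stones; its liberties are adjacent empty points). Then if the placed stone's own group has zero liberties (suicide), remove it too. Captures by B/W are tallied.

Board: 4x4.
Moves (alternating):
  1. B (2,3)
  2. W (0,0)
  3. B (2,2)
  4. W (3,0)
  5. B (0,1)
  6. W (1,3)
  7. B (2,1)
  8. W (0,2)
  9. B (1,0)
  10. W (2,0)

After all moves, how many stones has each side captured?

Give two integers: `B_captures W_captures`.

Move 1: B@(2,3) -> caps B=0 W=0
Move 2: W@(0,0) -> caps B=0 W=0
Move 3: B@(2,2) -> caps B=0 W=0
Move 4: W@(3,0) -> caps B=0 W=0
Move 5: B@(0,1) -> caps B=0 W=0
Move 6: W@(1,3) -> caps B=0 W=0
Move 7: B@(2,1) -> caps B=0 W=0
Move 8: W@(0,2) -> caps B=0 W=0
Move 9: B@(1,0) -> caps B=1 W=0
Move 10: W@(2,0) -> caps B=1 W=0

Answer: 1 0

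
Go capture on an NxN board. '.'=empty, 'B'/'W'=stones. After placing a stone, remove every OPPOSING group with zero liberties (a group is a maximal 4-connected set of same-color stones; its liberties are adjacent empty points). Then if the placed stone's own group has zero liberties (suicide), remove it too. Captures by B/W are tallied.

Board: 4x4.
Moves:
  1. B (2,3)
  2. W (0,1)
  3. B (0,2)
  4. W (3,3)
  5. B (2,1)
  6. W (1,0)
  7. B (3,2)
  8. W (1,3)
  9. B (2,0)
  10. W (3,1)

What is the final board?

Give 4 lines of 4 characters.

Move 1: B@(2,3) -> caps B=0 W=0
Move 2: W@(0,1) -> caps B=0 W=0
Move 3: B@(0,2) -> caps B=0 W=0
Move 4: W@(3,3) -> caps B=0 W=0
Move 5: B@(2,1) -> caps B=0 W=0
Move 6: W@(1,0) -> caps B=0 W=0
Move 7: B@(3,2) -> caps B=1 W=0
Move 8: W@(1,3) -> caps B=1 W=0
Move 9: B@(2,0) -> caps B=1 W=0
Move 10: W@(3,1) -> caps B=1 W=0

Answer: .WB.
W..W
BB.B
.WB.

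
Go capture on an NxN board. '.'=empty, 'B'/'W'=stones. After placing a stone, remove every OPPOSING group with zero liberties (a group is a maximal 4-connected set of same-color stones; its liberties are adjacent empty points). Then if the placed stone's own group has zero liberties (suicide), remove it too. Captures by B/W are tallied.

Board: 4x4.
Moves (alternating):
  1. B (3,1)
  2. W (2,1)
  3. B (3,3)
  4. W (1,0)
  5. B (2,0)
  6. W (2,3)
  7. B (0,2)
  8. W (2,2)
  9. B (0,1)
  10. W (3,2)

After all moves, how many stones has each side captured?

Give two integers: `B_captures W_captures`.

Move 1: B@(3,1) -> caps B=0 W=0
Move 2: W@(2,1) -> caps B=0 W=0
Move 3: B@(3,3) -> caps B=0 W=0
Move 4: W@(1,0) -> caps B=0 W=0
Move 5: B@(2,0) -> caps B=0 W=0
Move 6: W@(2,3) -> caps B=0 W=0
Move 7: B@(0,2) -> caps B=0 W=0
Move 8: W@(2,2) -> caps B=0 W=0
Move 9: B@(0,1) -> caps B=0 W=0
Move 10: W@(3,2) -> caps B=0 W=1

Answer: 0 1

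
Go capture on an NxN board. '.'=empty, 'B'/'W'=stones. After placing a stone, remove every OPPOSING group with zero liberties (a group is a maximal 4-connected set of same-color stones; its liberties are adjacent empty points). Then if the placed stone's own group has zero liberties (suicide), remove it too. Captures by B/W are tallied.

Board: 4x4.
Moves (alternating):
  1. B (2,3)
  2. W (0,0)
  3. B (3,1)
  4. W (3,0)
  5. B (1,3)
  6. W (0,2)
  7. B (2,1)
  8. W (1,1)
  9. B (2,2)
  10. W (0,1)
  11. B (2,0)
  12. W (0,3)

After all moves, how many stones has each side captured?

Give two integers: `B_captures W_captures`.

Answer: 1 0

Derivation:
Move 1: B@(2,3) -> caps B=0 W=0
Move 2: W@(0,0) -> caps B=0 W=0
Move 3: B@(3,1) -> caps B=0 W=0
Move 4: W@(3,0) -> caps B=0 W=0
Move 5: B@(1,3) -> caps B=0 W=0
Move 6: W@(0,2) -> caps B=0 W=0
Move 7: B@(2,1) -> caps B=0 W=0
Move 8: W@(1,1) -> caps B=0 W=0
Move 9: B@(2,2) -> caps B=0 W=0
Move 10: W@(0,1) -> caps B=0 W=0
Move 11: B@(2,0) -> caps B=1 W=0
Move 12: W@(0,3) -> caps B=1 W=0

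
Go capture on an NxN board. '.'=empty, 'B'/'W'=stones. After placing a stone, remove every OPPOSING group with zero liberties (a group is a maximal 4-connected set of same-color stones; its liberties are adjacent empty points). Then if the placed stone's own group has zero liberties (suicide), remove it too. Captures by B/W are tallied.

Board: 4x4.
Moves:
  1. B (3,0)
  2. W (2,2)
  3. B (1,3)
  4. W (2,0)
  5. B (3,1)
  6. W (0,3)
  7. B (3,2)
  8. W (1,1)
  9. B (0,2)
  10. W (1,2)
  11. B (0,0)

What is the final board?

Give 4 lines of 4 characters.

Answer: B.B.
.WWB
W.W.
BBB.

Derivation:
Move 1: B@(3,0) -> caps B=0 W=0
Move 2: W@(2,2) -> caps B=0 W=0
Move 3: B@(1,3) -> caps B=0 W=0
Move 4: W@(2,0) -> caps B=0 W=0
Move 5: B@(3,1) -> caps B=0 W=0
Move 6: W@(0,3) -> caps B=0 W=0
Move 7: B@(3,2) -> caps B=0 W=0
Move 8: W@(1,1) -> caps B=0 W=0
Move 9: B@(0,2) -> caps B=1 W=0
Move 10: W@(1,2) -> caps B=1 W=0
Move 11: B@(0,0) -> caps B=1 W=0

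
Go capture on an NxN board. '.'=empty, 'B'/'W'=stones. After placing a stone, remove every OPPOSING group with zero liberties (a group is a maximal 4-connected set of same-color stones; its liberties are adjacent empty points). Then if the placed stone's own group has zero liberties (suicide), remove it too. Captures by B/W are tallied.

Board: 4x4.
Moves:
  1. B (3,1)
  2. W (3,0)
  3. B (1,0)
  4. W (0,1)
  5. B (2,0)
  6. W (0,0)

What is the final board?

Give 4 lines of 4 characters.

Answer: WW..
B...
B...
.B..

Derivation:
Move 1: B@(3,1) -> caps B=0 W=0
Move 2: W@(3,0) -> caps B=0 W=0
Move 3: B@(1,0) -> caps B=0 W=0
Move 4: W@(0,1) -> caps B=0 W=0
Move 5: B@(2,0) -> caps B=1 W=0
Move 6: W@(0,0) -> caps B=1 W=0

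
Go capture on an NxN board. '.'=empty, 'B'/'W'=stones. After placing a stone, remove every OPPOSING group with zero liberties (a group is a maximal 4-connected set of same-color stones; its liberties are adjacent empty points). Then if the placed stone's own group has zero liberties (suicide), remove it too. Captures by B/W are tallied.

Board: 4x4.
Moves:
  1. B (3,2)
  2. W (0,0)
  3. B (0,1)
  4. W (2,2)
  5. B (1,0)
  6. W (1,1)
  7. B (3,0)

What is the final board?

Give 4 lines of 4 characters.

Move 1: B@(3,2) -> caps B=0 W=0
Move 2: W@(0,0) -> caps B=0 W=0
Move 3: B@(0,1) -> caps B=0 W=0
Move 4: W@(2,2) -> caps B=0 W=0
Move 5: B@(1,0) -> caps B=1 W=0
Move 6: W@(1,1) -> caps B=1 W=0
Move 7: B@(3,0) -> caps B=1 W=0

Answer: .B..
BW..
..W.
B.B.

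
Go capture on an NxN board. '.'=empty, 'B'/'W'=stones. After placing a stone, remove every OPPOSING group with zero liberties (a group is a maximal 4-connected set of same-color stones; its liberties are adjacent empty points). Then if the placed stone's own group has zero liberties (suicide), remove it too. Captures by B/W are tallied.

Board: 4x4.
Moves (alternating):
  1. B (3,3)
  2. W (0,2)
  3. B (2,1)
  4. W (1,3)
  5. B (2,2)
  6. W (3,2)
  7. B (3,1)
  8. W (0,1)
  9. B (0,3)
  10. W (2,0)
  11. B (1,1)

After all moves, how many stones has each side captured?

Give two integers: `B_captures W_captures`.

Move 1: B@(3,3) -> caps B=0 W=0
Move 2: W@(0,2) -> caps B=0 W=0
Move 3: B@(2,1) -> caps B=0 W=0
Move 4: W@(1,3) -> caps B=0 W=0
Move 5: B@(2,2) -> caps B=0 W=0
Move 6: W@(3,2) -> caps B=0 W=0
Move 7: B@(3,1) -> caps B=1 W=0
Move 8: W@(0,1) -> caps B=1 W=0
Move 9: B@(0,3) -> caps B=1 W=0
Move 10: W@(2,0) -> caps B=1 W=0
Move 11: B@(1,1) -> caps B=1 W=0

Answer: 1 0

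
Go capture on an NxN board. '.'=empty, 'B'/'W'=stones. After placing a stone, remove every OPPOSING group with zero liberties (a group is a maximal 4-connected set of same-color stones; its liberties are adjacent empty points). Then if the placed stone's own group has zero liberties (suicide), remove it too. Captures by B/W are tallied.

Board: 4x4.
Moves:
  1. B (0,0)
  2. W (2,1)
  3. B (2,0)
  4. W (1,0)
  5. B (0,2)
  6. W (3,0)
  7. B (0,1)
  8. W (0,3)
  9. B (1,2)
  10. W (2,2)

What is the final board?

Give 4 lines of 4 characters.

Answer: BBBW
W.B.
.WW.
W...

Derivation:
Move 1: B@(0,0) -> caps B=0 W=0
Move 2: W@(2,1) -> caps B=0 W=0
Move 3: B@(2,0) -> caps B=0 W=0
Move 4: W@(1,0) -> caps B=0 W=0
Move 5: B@(0,2) -> caps B=0 W=0
Move 6: W@(3,0) -> caps B=0 W=1
Move 7: B@(0,1) -> caps B=0 W=1
Move 8: W@(0,3) -> caps B=0 W=1
Move 9: B@(1,2) -> caps B=0 W=1
Move 10: W@(2,2) -> caps B=0 W=1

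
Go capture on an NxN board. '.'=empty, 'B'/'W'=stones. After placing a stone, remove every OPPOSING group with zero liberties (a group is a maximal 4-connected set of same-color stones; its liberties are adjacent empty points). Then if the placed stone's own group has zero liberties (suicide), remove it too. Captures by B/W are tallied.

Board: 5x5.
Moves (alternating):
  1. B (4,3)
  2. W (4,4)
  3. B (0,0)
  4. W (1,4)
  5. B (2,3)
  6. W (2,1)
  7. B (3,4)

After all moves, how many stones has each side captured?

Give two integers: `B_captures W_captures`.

Answer: 1 0

Derivation:
Move 1: B@(4,3) -> caps B=0 W=0
Move 2: W@(4,4) -> caps B=0 W=0
Move 3: B@(0,0) -> caps B=0 W=0
Move 4: W@(1,4) -> caps B=0 W=0
Move 5: B@(2,3) -> caps B=0 W=0
Move 6: W@(2,1) -> caps B=0 W=0
Move 7: B@(3,4) -> caps B=1 W=0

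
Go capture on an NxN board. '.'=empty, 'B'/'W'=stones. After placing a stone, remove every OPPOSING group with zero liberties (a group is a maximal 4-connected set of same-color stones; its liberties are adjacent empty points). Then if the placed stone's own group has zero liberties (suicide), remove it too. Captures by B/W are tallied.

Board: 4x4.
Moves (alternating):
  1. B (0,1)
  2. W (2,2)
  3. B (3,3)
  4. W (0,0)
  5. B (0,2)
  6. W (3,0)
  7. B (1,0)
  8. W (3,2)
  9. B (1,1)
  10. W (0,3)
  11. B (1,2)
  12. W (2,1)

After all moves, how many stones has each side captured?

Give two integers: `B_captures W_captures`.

Move 1: B@(0,1) -> caps B=0 W=0
Move 2: W@(2,2) -> caps B=0 W=0
Move 3: B@(3,3) -> caps B=0 W=0
Move 4: W@(0,0) -> caps B=0 W=0
Move 5: B@(0,2) -> caps B=0 W=0
Move 6: W@(3,0) -> caps B=0 W=0
Move 7: B@(1,0) -> caps B=1 W=0
Move 8: W@(3,2) -> caps B=1 W=0
Move 9: B@(1,1) -> caps B=1 W=0
Move 10: W@(0,3) -> caps B=1 W=0
Move 11: B@(1,2) -> caps B=1 W=0
Move 12: W@(2,1) -> caps B=1 W=0

Answer: 1 0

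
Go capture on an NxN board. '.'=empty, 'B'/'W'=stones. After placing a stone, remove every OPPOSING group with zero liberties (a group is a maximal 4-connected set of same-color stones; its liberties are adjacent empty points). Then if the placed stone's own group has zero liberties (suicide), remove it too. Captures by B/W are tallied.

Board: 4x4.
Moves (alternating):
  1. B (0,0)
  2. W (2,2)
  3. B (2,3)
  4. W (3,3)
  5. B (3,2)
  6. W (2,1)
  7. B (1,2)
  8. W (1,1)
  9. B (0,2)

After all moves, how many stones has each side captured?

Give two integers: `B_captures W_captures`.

Answer: 1 0

Derivation:
Move 1: B@(0,0) -> caps B=0 W=0
Move 2: W@(2,2) -> caps B=0 W=0
Move 3: B@(2,3) -> caps B=0 W=0
Move 4: W@(3,3) -> caps B=0 W=0
Move 5: B@(3,2) -> caps B=1 W=0
Move 6: W@(2,1) -> caps B=1 W=0
Move 7: B@(1,2) -> caps B=1 W=0
Move 8: W@(1,1) -> caps B=1 W=0
Move 9: B@(0,2) -> caps B=1 W=0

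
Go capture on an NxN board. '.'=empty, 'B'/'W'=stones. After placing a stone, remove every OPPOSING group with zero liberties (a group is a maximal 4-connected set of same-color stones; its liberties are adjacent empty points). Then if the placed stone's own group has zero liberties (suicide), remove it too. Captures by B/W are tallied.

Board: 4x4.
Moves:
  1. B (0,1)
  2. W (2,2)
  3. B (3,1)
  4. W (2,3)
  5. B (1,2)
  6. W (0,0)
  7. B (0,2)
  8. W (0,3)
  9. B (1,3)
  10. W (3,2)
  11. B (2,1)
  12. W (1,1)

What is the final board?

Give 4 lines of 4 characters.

Answer: WBB.
.WBB
.BWW
.BW.

Derivation:
Move 1: B@(0,1) -> caps B=0 W=0
Move 2: W@(2,2) -> caps B=0 W=0
Move 3: B@(3,1) -> caps B=0 W=0
Move 4: W@(2,3) -> caps B=0 W=0
Move 5: B@(1,2) -> caps B=0 W=0
Move 6: W@(0,0) -> caps B=0 W=0
Move 7: B@(0,2) -> caps B=0 W=0
Move 8: W@(0,3) -> caps B=0 W=0
Move 9: B@(1,3) -> caps B=1 W=0
Move 10: W@(3,2) -> caps B=1 W=0
Move 11: B@(2,1) -> caps B=1 W=0
Move 12: W@(1,1) -> caps B=1 W=0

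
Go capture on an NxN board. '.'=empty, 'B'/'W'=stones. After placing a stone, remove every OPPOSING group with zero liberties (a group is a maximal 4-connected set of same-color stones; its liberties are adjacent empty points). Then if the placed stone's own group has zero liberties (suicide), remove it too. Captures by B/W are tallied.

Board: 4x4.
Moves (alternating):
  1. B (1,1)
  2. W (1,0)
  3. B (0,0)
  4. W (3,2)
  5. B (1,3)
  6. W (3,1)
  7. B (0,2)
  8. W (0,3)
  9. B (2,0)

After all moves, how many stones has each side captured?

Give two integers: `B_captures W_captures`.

Move 1: B@(1,1) -> caps B=0 W=0
Move 2: W@(1,0) -> caps B=0 W=0
Move 3: B@(0,0) -> caps B=0 W=0
Move 4: W@(3,2) -> caps B=0 W=0
Move 5: B@(1,3) -> caps B=0 W=0
Move 6: W@(3,1) -> caps B=0 W=0
Move 7: B@(0,2) -> caps B=0 W=0
Move 8: W@(0,3) -> caps B=0 W=0
Move 9: B@(2,0) -> caps B=1 W=0

Answer: 1 0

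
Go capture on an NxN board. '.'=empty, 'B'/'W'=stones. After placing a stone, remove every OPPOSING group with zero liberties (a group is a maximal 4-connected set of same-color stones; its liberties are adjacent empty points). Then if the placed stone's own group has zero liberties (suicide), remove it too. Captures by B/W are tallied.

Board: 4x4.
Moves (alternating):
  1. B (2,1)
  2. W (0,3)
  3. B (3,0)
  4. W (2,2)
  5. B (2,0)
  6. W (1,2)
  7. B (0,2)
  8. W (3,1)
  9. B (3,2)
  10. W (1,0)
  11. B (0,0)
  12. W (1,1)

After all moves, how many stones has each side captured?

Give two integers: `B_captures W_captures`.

Move 1: B@(2,1) -> caps B=0 W=0
Move 2: W@(0,3) -> caps B=0 W=0
Move 3: B@(3,0) -> caps B=0 W=0
Move 4: W@(2,2) -> caps B=0 W=0
Move 5: B@(2,0) -> caps B=0 W=0
Move 6: W@(1,2) -> caps B=0 W=0
Move 7: B@(0,2) -> caps B=0 W=0
Move 8: W@(3,1) -> caps B=0 W=0
Move 9: B@(3,2) -> caps B=1 W=0
Move 10: W@(1,0) -> caps B=1 W=0
Move 11: B@(0,0) -> caps B=1 W=0
Move 12: W@(1,1) -> caps B=1 W=0

Answer: 1 0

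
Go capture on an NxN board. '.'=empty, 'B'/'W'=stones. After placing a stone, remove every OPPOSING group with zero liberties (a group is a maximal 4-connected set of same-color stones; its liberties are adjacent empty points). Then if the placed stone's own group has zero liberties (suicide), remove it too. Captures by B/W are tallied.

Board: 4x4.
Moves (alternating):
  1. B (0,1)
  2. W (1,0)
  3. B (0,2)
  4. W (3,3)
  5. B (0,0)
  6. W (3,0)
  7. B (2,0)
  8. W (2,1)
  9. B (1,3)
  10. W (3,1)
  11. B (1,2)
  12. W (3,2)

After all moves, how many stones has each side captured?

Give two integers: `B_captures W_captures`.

Move 1: B@(0,1) -> caps B=0 W=0
Move 2: W@(1,0) -> caps B=0 W=0
Move 3: B@(0,2) -> caps B=0 W=0
Move 4: W@(3,3) -> caps B=0 W=0
Move 5: B@(0,0) -> caps B=0 W=0
Move 6: W@(3,0) -> caps B=0 W=0
Move 7: B@(2,0) -> caps B=0 W=0
Move 8: W@(2,1) -> caps B=0 W=1
Move 9: B@(1,3) -> caps B=0 W=1
Move 10: W@(3,1) -> caps B=0 W=1
Move 11: B@(1,2) -> caps B=0 W=1
Move 12: W@(3,2) -> caps B=0 W=1

Answer: 0 1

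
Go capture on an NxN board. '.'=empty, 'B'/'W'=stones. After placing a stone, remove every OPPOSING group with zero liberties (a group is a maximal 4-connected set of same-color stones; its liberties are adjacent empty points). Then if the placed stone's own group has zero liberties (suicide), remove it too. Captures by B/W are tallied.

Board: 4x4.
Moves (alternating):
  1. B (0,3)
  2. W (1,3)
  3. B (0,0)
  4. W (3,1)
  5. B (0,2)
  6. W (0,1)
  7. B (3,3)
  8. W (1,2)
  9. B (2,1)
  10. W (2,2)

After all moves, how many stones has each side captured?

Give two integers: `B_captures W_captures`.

Move 1: B@(0,3) -> caps B=0 W=0
Move 2: W@(1,3) -> caps B=0 W=0
Move 3: B@(0,0) -> caps B=0 W=0
Move 4: W@(3,1) -> caps B=0 W=0
Move 5: B@(0,2) -> caps B=0 W=0
Move 6: W@(0,1) -> caps B=0 W=0
Move 7: B@(3,3) -> caps B=0 W=0
Move 8: W@(1,2) -> caps B=0 W=2
Move 9: B@(2,1) -> caps B=0 W=2
Move 10: W@(2,2) -> caps B=0 W=2

Answer: 0 2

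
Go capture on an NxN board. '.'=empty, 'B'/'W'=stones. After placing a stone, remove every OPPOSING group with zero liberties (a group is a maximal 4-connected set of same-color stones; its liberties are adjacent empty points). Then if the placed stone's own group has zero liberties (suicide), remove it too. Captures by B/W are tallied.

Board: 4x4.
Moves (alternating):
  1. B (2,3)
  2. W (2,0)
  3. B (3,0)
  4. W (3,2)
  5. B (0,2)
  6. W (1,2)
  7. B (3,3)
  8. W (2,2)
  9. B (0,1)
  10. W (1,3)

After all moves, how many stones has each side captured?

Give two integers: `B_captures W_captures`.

Move 1: B@(2,3) -> caps B=0 W=0
Move 2: W@(2,0) -> caps B=0 W=0
Move 3: B@(3,0) -> caps B=0 W=0
Move 4: W@(3,2) -> caps B=0 W=0
Move 5: B@(0,2) -> caps B=0 W=0
Move 6: W@(1,2) -> caps B=0 W=0
Move 7: B@(3,3) -> caps B=0 W=0
Move 8: W@(2,2) -> caps B=0 W=0
Move 9: B@(0,1) -> caps B=0 W=0
Move 10: W@(1,3) -> caps B=0 W=2

Answer: 0 2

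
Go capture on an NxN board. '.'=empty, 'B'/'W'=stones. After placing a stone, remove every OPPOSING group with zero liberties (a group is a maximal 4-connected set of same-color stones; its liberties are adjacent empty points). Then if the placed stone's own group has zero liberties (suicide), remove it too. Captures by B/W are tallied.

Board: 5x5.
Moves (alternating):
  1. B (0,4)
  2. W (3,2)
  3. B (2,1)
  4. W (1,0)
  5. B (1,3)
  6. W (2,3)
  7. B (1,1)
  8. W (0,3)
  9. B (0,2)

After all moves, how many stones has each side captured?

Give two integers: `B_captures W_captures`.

Move 1: B@(0,4) -> caps B=0 W=0
Move 2: W@(3,2) -> caps B=0 W=0
Move 3: B@(2,1) -> caps B=0 W=0
Move 4: W@(1,0) -> caps B=0 W=0
Move 5: B@(1,3) -> caps B=0 W=0
Move 6: W@(2,3) -> caps B=0 W=0
Move 7: B@(1,1) -> caps B=0 W=0
Move 8: W@(0,3) -> caps B=0 W=0
Move 9: B@(0,2) -> caps B=1 W=0

Answer: 1 0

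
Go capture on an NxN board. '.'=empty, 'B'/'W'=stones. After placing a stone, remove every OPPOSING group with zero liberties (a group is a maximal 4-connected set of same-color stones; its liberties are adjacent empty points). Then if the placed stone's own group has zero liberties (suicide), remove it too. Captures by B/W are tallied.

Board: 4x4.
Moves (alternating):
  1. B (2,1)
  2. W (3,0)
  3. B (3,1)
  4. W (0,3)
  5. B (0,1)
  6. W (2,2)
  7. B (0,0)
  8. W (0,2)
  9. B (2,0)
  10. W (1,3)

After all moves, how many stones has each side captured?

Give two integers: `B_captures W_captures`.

Answer: 1 0

Derivation:
Move 1: B@(2,1) -> caps B=0 W=0
Move 2: W@(3,0) -> caps B=0 W=0
Move 3: B@(3,1) -> caps B=0 W=0
Move 4: W@(0,3) -> caps B=0 W=0
Move 5: B@(0,1) -> caps B=0 W=0
Move 6: W@(2,2) -> caps B=0 W=0
Move 7: B@(0,0) -> caps B=0 W=0
Move 8: W@(0,2) -> caps B=0 W=0
Move 9: B@(2,0) -> caps B=1 W=0
Move 10: W@(1,3) -> caps B=1 W=0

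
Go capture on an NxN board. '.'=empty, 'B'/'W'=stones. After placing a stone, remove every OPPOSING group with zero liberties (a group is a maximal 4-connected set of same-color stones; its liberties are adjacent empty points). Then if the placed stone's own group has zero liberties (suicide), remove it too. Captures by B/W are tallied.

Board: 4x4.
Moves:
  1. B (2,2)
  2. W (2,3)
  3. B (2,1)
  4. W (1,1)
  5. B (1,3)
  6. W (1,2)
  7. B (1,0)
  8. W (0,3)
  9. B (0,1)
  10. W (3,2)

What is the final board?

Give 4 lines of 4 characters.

Answer: .B.W
BWW.
.BBW
..W.

Derivation:
Move 1: B@(2,2) -> caps B=0 W=0
Move 2: W@(2,3) -> caps B=0 W=0
Move 3: B@(2,1) -> caps B=0 W=0
Move 4: W@(1,1) -> caps B=0 W=0
Move 5: B@(1,3) -> caps B=0 W=0
Move 6: W@(1,2) -> caps B=0 W=0
Move 7: B@(1,0) -> caps B=0 W=0
Move 8: W@(0,3) -> caps B=0 W=1
Move 9: B@(0,1) -> caps B=0 W=1
Move 10: W@(3,2) -> caps B=0 W=1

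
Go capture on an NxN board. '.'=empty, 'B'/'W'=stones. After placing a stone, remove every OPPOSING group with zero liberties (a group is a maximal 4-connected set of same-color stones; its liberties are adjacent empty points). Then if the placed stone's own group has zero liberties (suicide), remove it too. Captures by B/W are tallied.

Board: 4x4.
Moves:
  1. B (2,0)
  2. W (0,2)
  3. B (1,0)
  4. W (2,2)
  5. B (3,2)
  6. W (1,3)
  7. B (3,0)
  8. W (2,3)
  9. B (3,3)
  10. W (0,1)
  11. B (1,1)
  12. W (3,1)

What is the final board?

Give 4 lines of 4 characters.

Move 1: B@(2,0) -> caps B=0 W=0
Move 2: W@(0,2) -> caps B=0 W=0
Move 3: B@(1,0) -> caps B=0 W=0
Move 4: W@(2,2) -> caps B=0 W=0
Move 5: B@(3,2) -> caps B=0 W=0
Move 6: W@(1,3) -> caps B=0 W=0
Move 7: B@(3,0) -> caps B=0 W=0
Move 8: W@(2,3) -> caps B=0 W=0
Move 9: B@(3,3) -> caps B=0 W=0
Move 10: W@(0,1) -> caps B=0 W=0
Move 11: B@(1,1) -> caps B=0 W=0
Move 12: W@(3,1) -> caps B=0 W=2

Answer: .WW.
BB.W
B.WW
BW..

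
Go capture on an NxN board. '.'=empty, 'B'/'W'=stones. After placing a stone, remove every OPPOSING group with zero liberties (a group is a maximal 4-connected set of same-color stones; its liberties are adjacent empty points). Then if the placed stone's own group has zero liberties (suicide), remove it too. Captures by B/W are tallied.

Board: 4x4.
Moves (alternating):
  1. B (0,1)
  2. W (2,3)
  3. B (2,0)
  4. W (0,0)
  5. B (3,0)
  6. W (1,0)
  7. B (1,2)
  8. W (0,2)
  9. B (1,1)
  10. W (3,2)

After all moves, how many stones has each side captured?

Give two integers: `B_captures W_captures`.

Move 1: B@(0,1) -> caps B=0 W=0
Move 2: W@(2,3) -> caps B=0 W=0
Move 3: B@(2,0) -> caps B=0 W=0
Move 4: W@(0,0) -> caps B=0 W=0
Move 5: B@(3,0) -> caps B=0 W=0
Move 6: W@(1,0) -> caps B=0 W=0
Move 7: B@(1,2) -> caps B=0 W=0
Move 8: W@(0,2) -> caps B=0 W=0
Move 9: B@(1,1) -> caps B=2 W=0
Move 10: W@(3,2) -> caps B=2 W=0

Answer: 2 0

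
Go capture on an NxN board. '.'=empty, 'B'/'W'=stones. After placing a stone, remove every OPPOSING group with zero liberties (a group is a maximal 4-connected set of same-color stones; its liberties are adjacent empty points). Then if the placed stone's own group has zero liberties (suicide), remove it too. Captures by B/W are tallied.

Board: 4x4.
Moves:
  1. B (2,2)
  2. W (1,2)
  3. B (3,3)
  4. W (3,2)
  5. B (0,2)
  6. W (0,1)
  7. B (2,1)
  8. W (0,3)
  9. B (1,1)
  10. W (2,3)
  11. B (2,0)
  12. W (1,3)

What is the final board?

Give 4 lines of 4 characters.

Answer: .W.W
.BWW
BBBW
..W.

Derivation:
Move 1: B@(2,2) -> caps B=0 W=0
Move 2: W@(1,2) -> caps B=0 W=0
Move 3: B@(3,3) -> caps B=0 W=0
Move 4: W@(3,2) -> caps B=0 W=0
Move 5: B@(0,2) -> caps B=0 W=0
Move 6: W@(0,1) -> caps B=0 W=0
Move 7: B@(2,1) -> caps B=0 W=0
Move 8: W@(0,3) -> caps B=0 W=1
Move 9: B@(1,1) -> caps B=0 W=1
Move 10: W@(2,3) -> caps B=0 W=2
Move 11: B@(2,0) -> caps B=0 W=2
Move 12: W@(1,3) -> caps B=0 W=2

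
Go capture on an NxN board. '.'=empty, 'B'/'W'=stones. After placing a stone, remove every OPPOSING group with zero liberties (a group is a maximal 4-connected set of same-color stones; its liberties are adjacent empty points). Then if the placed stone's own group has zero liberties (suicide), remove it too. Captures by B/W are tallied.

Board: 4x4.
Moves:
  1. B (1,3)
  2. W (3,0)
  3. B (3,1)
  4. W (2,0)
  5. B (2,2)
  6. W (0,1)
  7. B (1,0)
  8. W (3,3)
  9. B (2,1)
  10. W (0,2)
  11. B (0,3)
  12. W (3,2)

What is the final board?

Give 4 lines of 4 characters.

Answer: .WWB
B..B
.BB.
.BWW

Derivation:
Move 1: B@(1,3) -> caps B=0 W=0
Move 2: W@(3,0) -> caps B=0 W=0
Move 3: B@(3,1) -> caps B=0 W=0
Move 4: W@(2,0) -> caps B=0 W=0
Move 5: B@(2,2) -> caps B=0 W=0
Move 6: W@(0,1) -> caps B=0 W=0
Move 7: B@(1,0) -> caps B=0 W=0
Move 8: W@(3,3) -> caps B=0 W=0
Move 9: B@(2,1) -> caps B=2 W=0
Move 10: W@(0,2) -> caps B=2 W=0
Move 11: B@(0,3) -> caps B=2 W=0
Move 12: W@(3,2) -> caps B=2 W=0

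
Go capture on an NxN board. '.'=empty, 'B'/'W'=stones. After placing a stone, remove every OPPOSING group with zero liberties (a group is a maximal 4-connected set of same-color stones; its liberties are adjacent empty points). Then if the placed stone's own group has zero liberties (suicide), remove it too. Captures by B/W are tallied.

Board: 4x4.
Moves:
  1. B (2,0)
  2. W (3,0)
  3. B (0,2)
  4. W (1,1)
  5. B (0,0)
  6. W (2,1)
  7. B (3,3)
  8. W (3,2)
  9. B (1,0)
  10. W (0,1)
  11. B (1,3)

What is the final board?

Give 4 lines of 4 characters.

Move 1: B@(2,0) -> caps B=0 W=0
Move 2: W@(3,0) -> caps B=0 W=0
Move 3: B@(0,2) -> caps B=0 W=0
Move 4: W@(1,1) -> caps B=0 W=0
Move 5: B@(0,0) -> caps B=0 W=0
Move 6: W@(2,1) -> caps B=0 W=0
Move 7: B@(3,3) -> caps B=0 W=0
Move 8: W@(3,2) -> caps B=0 W=0
Move 9: B@(1,0) -> caps B=0 W=0
Move 10: W@(0,1) -> caps B=0 W=3
Move 11: B@(1,3) -> caps B=0 W=3

Answer: .WB.
.W.B
.W..
W.WB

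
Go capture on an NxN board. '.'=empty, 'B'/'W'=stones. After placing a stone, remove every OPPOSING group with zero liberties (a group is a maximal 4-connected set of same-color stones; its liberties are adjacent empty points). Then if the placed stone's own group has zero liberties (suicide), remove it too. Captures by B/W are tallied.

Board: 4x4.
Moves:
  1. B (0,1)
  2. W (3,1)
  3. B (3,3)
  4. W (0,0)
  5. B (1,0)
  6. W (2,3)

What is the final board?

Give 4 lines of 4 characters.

Answer: .B..
B...
...W
.W.B

Derivation:
Move 1: B@(0,1) -> caps B=0 W=0
Move 2: W@(3,1) -> caps B=0 W=0
Move 3: B@(3,3) -> caps B=0 W=0
Move 4: W@(0,0) -> caps B=0 W=0
Move 5: B@(1,0) -> caps B=1 W=0
Move 6: W@(2,3) -> caps B=1 W=0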